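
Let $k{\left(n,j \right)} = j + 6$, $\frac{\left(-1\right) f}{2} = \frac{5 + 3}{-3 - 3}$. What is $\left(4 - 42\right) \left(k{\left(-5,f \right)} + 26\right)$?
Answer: $- \frac{3952}{3} \approx -1317.3$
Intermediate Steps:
$f = \frac{8}{3}$ ($f = - 2 \frac{5 + 3}{-3 - 3} = - 2 \frac{8}{-6} = - 2 \cdot 8 \left(- \frac{1}{6}\right) = \left(-2\right) \left(- \frac{4}{3}\right) = \frac{8}{3} \approx 2.6667$)
$k{\left(n,j \right)} = 6 + j$
$\left(4 - 42\right) \left(k{\left(-5,f \right)} + 26\right) = \left(4 - 42\right) \left(\left(6 + \frac{8}{3}\right) + 26\right) = - 38 \left(\frac{26}{3} + 26\right) = \left(-38\right) \frac{104}{3} = - \frac{3952}{3}$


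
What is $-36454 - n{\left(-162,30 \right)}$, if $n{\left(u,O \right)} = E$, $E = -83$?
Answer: $-36371$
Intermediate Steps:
$n{\left(u,O \right)} = -83$
$-36454 - n{\left(-162,30 \right)} = -36454 - -83 = -36454 + 83 = -36371$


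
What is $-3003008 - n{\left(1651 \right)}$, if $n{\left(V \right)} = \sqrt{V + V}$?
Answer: $-3003008 - \sqrt{3302} \approx -3.0031 \cdot 10^{6}$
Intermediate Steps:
$n{\left(V \right)} = \sqrt{2} \sqrt{V}$ ($n{\left(V \right)} = \sqrt{2 V} = \sqrt{2} \sqrt{V}$)
$-3003008 - n{\left(1651 \right)} = -3003008 - \sqrt{2} \sqrt{1651} = -3003008 - \sqrt{3302}$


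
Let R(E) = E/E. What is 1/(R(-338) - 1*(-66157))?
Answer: 1/66158 ≈ 1.5115e-5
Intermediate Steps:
R(E) = 1
1/(R(-338) - 1*(-66157)) = 1/(1 - 1*(-66157)) = 1/(1 + 66157) = 1/66158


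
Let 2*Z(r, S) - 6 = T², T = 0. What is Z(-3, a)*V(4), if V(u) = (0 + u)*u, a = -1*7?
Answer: 48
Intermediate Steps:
a = -7
V(u) = u² (V(u) = u*u = u²)
Z(r, S) = 3 (Z(r, S) = 3 + (½)*0² = 3 + (½)*0 = 3 + 0 = 3)
Z(-3, a)*V(4) = 3*4² = 3*16 = 48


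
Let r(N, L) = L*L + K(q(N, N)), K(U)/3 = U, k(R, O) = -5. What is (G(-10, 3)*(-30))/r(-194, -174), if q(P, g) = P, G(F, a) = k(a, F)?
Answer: 25/4949 ≈ 0.0050515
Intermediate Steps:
G(F, a) = -5
K(U) = 3*U
r(N, L) = L² + 3*N (r(N, L) = L*L + 3*N = L² + 3*N)
(G(-10, 3)*(-30))/r(-194, -174) = (-5*(-30))/((-174)² + 3*(-194)) = 150/(30276 - 582) = 150/29694 = 150*(1/29694) = 25/4949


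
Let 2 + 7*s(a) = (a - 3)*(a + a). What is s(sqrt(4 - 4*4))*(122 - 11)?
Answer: -2886/7 - 1332*I*sqrt(3)/7 ≈ -412.29 - 329.58*I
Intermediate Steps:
s(a) = -2/7 + 2*a*(-3 + a)/7 (s(a) = -2/7 + ((a - 3)*(a + a))/7 = -2/7 + ((-3 + a)*(2*a))/7 = -2/7 + (2*a*(-3 + a))/7 = -2/7 + 2*a*(-3 + a)/7)
s(sqrt(4 - 4*4))*(122 - 11) = (-2/7 - 6*sqrt(4 - 4*4)/7 + 2*(sqrt(4 - 4*4))**2/7)*(122 - 11) = (-2/7 - 6*sqrt(4 - 16)/7 + 2*(sqrt(4 - 16))**2/7)*111 = (-2/7 - 12*I*sqrt(3)/7 + 2*(sqrt(-12))**2/7)*111 = (-2/7 - 12*I*sqrt(3)/7 + 2*(2*I*sqrt(3))**2/7)*111 = (-2/7 - 12*I*sqrt(3)/7 + (2/7)*(-12))*111 = (-2/7 - 12*I*sqrt(3)/7 - 24/7)*111 = (-26/7 - 12*I*sqrt(3)/7)*111 = -2886/7 - 1332*I*sqrt(3)/7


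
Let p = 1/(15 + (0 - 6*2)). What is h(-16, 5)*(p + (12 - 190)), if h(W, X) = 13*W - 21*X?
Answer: 166829/3 ≈ 55610.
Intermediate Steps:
h(W, X) = -21*X + 13*W
p = 1/3 (p = 1/(15 + (0 - 12)) = 1/(15 - 12) = 1/3 ≈ 0.33333)
h(-16, 5)*(p + (12 - 190)) = (-21*5 + 13*(-16))*(1/3 + (12 - 190)) = (-105 - 208)*(1/3 - 178) = -313*(-533/3) = 166829/3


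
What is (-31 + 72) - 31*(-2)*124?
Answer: 7729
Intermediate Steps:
(-31 + 72) - 31*(-2)*124 = 41 + 62*124 = 41 + 7688 = 7729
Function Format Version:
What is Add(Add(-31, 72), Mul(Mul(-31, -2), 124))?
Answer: 7729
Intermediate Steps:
Add(Add(-31, 72), Mul(Mul(-31, -2), 124)) = Add(41, Mul(62, 124)) = Add(41, 7688) = 7729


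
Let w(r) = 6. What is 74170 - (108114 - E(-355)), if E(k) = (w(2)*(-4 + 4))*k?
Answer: -33944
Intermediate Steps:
E(k) = 0 (E(k) = (6*(-4 + 4))*k = (6*0)*k = 0*k = 0)
74170 - (108114 - E(-355)) = 74170 - (108114 - 1*0) = 74170 - (108114 + 0) = 74170 - 1*108114 = 74170 - 108114 = -33944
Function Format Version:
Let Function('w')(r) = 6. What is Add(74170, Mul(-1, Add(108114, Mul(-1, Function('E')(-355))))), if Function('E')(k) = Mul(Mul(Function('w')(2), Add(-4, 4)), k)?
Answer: -33944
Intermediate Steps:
Function('E')(k) = 0 (Function('E')(k) = Mul(Mul(6, Add(-4, 4)), k) = Mul(Mul(6, 0), k) = Mul(0, k) = 0)
Add(74170, Mul(-1, Add(108114, Mul(-1, Function('E')(-355))))) = Add(74170, Mul(-1, Add(108114, Mul(-1, 0)))) = Add(74170, Mul(-1, Add(108114, 0))) = Add(74170, Mul(-1, 108114)) = Add(74170, -108114) = -33944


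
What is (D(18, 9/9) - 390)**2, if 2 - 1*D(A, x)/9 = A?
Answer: 285156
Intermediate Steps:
D(A, x) = 18 - 9*A
(D(18, 9/9) - 390)**2 = ((18 - 9*18) - 390)**2 = ((18 - 162) - 390)**2 = (-144 - 390)**2 = (-534)**2 = 285156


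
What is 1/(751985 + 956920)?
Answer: 1/1708905 ≈ 5.8517e-7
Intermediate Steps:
1/(751985 + 956920) = 1/1708905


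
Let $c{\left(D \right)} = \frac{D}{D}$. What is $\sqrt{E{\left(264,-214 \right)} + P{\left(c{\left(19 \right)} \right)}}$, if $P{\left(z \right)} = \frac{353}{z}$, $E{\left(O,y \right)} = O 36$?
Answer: $\sqrt{9857} \approx 99.282$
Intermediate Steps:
$E{\left(O,y \right)} = 36 O$
$c{\left(D \right)} = 1$
$\sqrt{E{\left(264,-214 \right)} + P{\left(c{\left(19 \right)} \right)}} = \sqrt{36 \cdot 264 + \frac{353}{1}} = \sqrt{9504 + 353 \cdot 1} = \sqrt{9504 + 353} = \sqrt{9857}$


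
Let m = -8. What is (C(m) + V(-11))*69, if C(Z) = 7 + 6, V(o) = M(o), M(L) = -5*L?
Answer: 4692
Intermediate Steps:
V(o) = -5*o
C(Z) = 13
(C(m) + V(-11))*69 = (13 - 5*(-11))*69 = (13 + 55)*69 = 68*69 = 4692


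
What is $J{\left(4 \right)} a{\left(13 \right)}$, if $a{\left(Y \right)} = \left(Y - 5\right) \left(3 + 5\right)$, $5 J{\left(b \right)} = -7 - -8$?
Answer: $\frac{64}{5} \approx 12.8$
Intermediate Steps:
$J{\left(b \right)} = \frac{1}{5}$ ($J{\left(b \right)} = \frac{-7 - -8}{5} = \frac{-7 + 8}{5} = \frac{1}{5} \cdot 1 = \frac{1}{5}$)
$a{\left(Y \right)} = -40 + 8 Y$ ($a{\left(Y \right)} = \left(-5 + Y\right) 8 = -40 + 8 Y$)
$J{\left(4 \right)} a{\left(13 \right)} = \frac{-40 + 8 \cdot 13}{5} = \frac{-40 + 104}{5} = \frac{1}{5} \cdot 64 = \frac{64}{5}$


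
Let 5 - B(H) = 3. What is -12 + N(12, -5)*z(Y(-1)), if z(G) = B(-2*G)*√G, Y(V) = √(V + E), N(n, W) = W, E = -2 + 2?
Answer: -12 - 10*√I ≈ -19.071 - 7.0711*I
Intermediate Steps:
E = 0
B(H) = 2 (B(H) = 5 - 1*3 = 5 - 3 = 2)
Y(V) = √V (Y(V) = √(V + 0) = √V)
z(G) = 2*√G
-12 + N(12, -5)*z(Y(-1)) = -12 - 10*√(√(-1)) = -12 - 10*√I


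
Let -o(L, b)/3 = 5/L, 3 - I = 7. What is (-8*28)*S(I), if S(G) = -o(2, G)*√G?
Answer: -3360*I ≈ -3360.0*I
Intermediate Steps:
I = -4 (I = 3 - 1*7 = 3 - 7 = -4)
o(L, b) = -15/L
S(G) = 15*√G/2 (S(G) = -(-15/2)*√G = -(-15*½)*√G = -(-15)*√G/2 = 15*√G/2)
(-8*28)*S(I) = (-8*28)*(15*√(-4)/2) = -1680*2*I = -3360*I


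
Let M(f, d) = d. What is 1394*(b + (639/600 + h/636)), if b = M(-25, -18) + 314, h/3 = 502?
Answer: 2212270333/5300 ≈ 4.1741e+5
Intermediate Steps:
h = 1506 (h = 3*502 = 1506)
b = 296 (b = -18 + 314 = 296)
1394*(b + (639/600 + h/636)) = 1394*(296 + (639/600 + 1506/636)) = 1394*(296 + (639*(1/600) + 1506*(1/636))) = 1394*(296 + (213/200 + 251/106)) = 1394*(296 + 36389/10600) = 1394*(3173989/10600) = 2212270333/5300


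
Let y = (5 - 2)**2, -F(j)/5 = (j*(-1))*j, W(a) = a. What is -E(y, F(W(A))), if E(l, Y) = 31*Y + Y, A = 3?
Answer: -1440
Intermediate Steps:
F(j) = 5*j**2 (F(j) = -5*j*(-1)*j = -5*(-j)*j = -(-5)*j**2 = 5*j**2)
y = 9 (y = 3**2 = 9)
E(l, Y) = 32*Y
-E(y, F(W(A))) = -32*5*3**2 = -32*5*9 = -32*45 = -1*1440 = -1440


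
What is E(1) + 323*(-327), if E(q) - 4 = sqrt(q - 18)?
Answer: -105617 + I*sqrt(17) ≈ -1.0562e+5 + 4.1231*I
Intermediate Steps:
E(q) = 4 + sqrt(-18 + q) (E(q) = 4 + sqrt(q - 18) = 4 + sqrt(-18 + q))
E(1) + 323*(-327) = (4 + sqrt(-18 + 1)) + 323*(-327) = (4 + sqrt(-17)) - 105621 = (4 + I*sqrt(17)) - 105621 = -105617 + I*sqrt(17)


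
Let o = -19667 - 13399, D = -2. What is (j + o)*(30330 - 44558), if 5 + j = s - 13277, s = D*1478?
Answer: 701497312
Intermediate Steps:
o = -33066
s = -2956 (s = -2*1478 = -2956)
j = -16238 (j = -5 + (-2956 - 13277) = -5 - 16233 = -16238)
(j + o)*(30330 - 44558) = (-16238 - 33066)*(30330 - 44558) = -49304*(-14228) = 701497312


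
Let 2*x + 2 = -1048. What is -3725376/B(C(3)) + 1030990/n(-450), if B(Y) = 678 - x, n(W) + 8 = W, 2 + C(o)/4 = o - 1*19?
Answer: -491083863/91829 ≈ -5347.8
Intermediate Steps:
x = -525 (x = -1 + (½)*(-1048) = -1 - 524 = -525)
C(o) = -84 + 4*o (C(o) = -8 + 4*(o - 1*19) = -8 + 4*(o - 19) = -8 + 4*(-19 + o) = -8 + (-76 + 4*o) = -84 + 4*o)
n(W) = -8 + W
B(Y) = 1203 (B(Y) = 678 - 1*(-525) = 678 + 525 = 1203)
-3725376/B(C(3)) + 1030990/n(-450) = -3725376/1203 + 1030990/(-8 - 450) = -3725376*1/1203 + 1030990/(-458) = -1241792/401 + 1030990*(-1/458) = -1241792/401 - 515495/229 = -491083863/91829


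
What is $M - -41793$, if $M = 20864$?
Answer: $62657$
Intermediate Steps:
$M - -41793 = 20864 - -41793 = 20864 + 41793 = 62657$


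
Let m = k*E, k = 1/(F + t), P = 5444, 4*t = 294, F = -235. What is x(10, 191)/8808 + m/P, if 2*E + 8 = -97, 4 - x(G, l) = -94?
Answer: 5414038/484002903 ≈ 0.011186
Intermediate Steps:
t = 147/2 (t = (¼)*294 = 147/2 ≈ 73.500)
x(G, l) = 98 (x(G, l) = 4 - 1*(-94) = 4 + 94 = 98)
k = -2/323 (k = 1/(-235 + 147/2) = 1/(-323/2) = -2/323 ≈ -0.0061920)
E = -105/2 (E = -4 + (½)*(-97) = -4 - 97/2 = -105/2 ≈ -52.500)
m = 105/323 (m = -2/323*(-105/2) = 105/323 ≈ 0.32508)
x(10, 191)/8808 + m/P = 98/8808 + (105/323)/5444 = 98*(1/8808) + (105/323)*(1/5444) = 49/4404 + 105/1758412 = 5414038/484002903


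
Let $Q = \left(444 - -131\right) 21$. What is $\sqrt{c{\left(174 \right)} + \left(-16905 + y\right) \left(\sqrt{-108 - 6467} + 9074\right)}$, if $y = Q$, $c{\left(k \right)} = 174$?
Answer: $\sqrt{-43827246 - 24150 i \sqrt{263}} \approx 29.58 - 6620.3 i$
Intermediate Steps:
$Q = 12075$ ($Q = \left(444 + 131\right) 21 = 575 \cdot 21 = 12075$)
$y = 12075$
$\sqrt{c{\left(174 \right)} + \left(-16905 + y\right) \left(\sqrt{-108 - 6467} + 9074\right)} = \sqrt{174 + \left(-16905 + 12075\right) \left(\sqrt{-108 - 6467} + 9074\right)} = \sqrt{174 - 4830 \left(\sqrt{-6575} + 9074\right)} = \sqrt{174 - 4830 \left(5 i \sqrt{263} + 9074\right)} = \sqrt{174 - 4830 \left(9074 + 5 i \sqrt{263}\right)} = \sqrt{174 - \left(43827420 + 24150 i \sqrt{263}\right)} = \sqrt{-43827246 - 24150 i \sqrt{263}}$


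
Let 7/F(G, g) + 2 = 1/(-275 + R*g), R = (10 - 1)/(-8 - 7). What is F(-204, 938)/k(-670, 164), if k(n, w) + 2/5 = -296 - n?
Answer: -146615/15659444 ≈ -0.0093627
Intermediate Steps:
k(n, w) = -1482/5 - n (k(n, w) = -⅖ + (-296 - n) = -1482/5 - n)
R = -⅗ (R = 9/(-15) = 9*(-1/15) = -⅗ ≈ -0.60000)
F(G, g) = 7/(-2 + 1/(-275 - 3*g/5))
F(-204, 938)/k(-670, 164) = (7*(-1375 - 3*938)/(2755 + 6*938))/(-1482/5 - 1*(-670)) = (7*(-1375 - 2814)/(2755 + 5628))/(-1482/5 + 670) = (7*(-4189)/8383)/(1868/5) = (7*(1/8383)*(-4189))*(5/1868) = -29323/8383*5/1868 = -146615/15659444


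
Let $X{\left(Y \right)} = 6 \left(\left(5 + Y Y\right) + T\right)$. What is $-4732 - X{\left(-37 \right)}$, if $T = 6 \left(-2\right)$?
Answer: $-12904$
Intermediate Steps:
$T = -12$
$X{\left(Y \right)} = -42 + 6 Y^{2}$ ($X{\left(Y \right)} = 6 \left(\left(5 + Y Y\right) - 12\right) = 6 \left(\left(5 + Y^{2}\right) - 12\right) = 6 \left(-7 + Y^{2}\right) = -42 + 6 Y^{2}$)
$-4732 - X{\left(-37 \right)} = -4732 - \left(-42 + 6 \left(-37\right)^{2}\right) = -4732 - \left(-42 + 6 \cdot 1369\right) = -4732 - \left(-42 + 8214\right) = -4732 - 8172 = -12904$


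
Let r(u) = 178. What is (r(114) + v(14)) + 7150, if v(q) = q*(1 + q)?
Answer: 7538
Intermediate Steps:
(r(114) + v(14)) + 7150 = (178 + 14*(1 + 14)) + 7150 = (178 + 14*15) + 7150 = (178 + 210) + 7150 = 388 + 7150 = 7538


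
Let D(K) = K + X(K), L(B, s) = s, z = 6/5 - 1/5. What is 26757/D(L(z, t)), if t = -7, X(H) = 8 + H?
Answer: -8919/2 ≈ -4459.5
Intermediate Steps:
z = 1 (z = 6*(1/5) - 1*1/5 = 6/5 - 1/5 = 1)
D(K) = 8 + 2*K (D(K) = K + (8 + K) = 8 + 2*K)
26757/D(L(z, t)) = 26757/(8 + 2*(-7)) = 26757/(8 - 14) = 26757/(-6) = 26757*(-1/6) = -8919/2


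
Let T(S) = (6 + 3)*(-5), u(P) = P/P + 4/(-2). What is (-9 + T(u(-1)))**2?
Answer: 2916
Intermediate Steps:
u(P) = -1 (u(P) = 1 + 4*(-1/2) = 1 - 2 = -1)
T(S) = -45 (T(S) = 9*(-5) = -45)
(-9 + T(u(-1)))**2 = (-9 - 45)**2 = (-54)**2 = 2916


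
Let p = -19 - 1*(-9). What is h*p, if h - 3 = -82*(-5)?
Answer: -4130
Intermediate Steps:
h = 413 (h = 3 - 82*(-5) = 3 + 410 = 413)
p = -10 (p = -19 + 9 = -10)
h*p = 413*(-10) = -4130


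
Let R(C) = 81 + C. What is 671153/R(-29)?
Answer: 671153/52 ≈ 12907.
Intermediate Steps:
671153/R(-29) = 671153/(81 - 29) = 671153/52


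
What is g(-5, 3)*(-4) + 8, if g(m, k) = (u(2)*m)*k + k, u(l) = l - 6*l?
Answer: -604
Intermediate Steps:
u(l) = -5*l (u(l) = l - 6*l = -5*l)
g(m, k) = k - 10*k*m (g(m, k) = ((-5*2)*m)*k + k = (-10*m)*k + k = -10*k*m + k = k - 10*k*m)
g(-5, 3)*(-4) + 8 = (3*(1 - 10*(-5)))*(-4) + 8 = (3*(1 + 50))*(-4) + 8 = (3*51)*(-4) + 8 = 153*(-4) + 8 = -612 + 8 = -604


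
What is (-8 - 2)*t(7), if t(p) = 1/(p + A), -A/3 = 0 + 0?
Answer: -10/7 ≈ -1.4286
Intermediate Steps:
A = 0 (A = -3*(0 + 0) = -3*0 = 0)
t(p) = 1/p (t(p) = 1/(p + 0) = 1/p)
(-8 - 2)*t(7) = (-8 - 2)/7 = -10*⅐ = -10/7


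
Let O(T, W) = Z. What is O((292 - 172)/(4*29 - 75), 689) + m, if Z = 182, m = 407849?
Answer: 408031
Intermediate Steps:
O(T, W) = 182
O((292 - 172)/(4*29 - 75), 689) + m = 182 + 407849 = 408031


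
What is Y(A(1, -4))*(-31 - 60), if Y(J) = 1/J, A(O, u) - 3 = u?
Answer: 91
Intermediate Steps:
A(O, u) = 3 + u
Y(A(1, -4))*(-31 - 60) = (-31 - 60)/(3 - 4) = -91/(-1) = -1*(-91) = 91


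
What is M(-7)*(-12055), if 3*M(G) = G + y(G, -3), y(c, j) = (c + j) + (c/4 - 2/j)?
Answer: 2615935/36 ≈ 72665.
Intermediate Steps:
y(c, j) = j - 2/j + 5*c/4 (y(c, j) = (c + j) + (c*(1/4) - 2/j) = (c + j) + (c/4 - 2/j) = (c + j) + (-2/j + c/4) = j - 2/j + 5*c/4)
M(G) = -7/9 + 3*G/4 (M(G) = (G + (-3 - 2/(-3) + 5*G/4))/3 = (G + (-3 - 2*(-1/3) + 5*G/4))/3 = (G + (-3 + 2/3 + 5*G/4))/3 = (G + (-7/3 + 5*G/4))/3 = (-7/3 + 9*G/4)/3 = -7/9 + 3*G/4)
M(-7)*(-12055) = (-7/9 + (3/4)*(-7))*(-12055) = (-7/9 - 21/4)*(-12055) = -217/36*(-12055) = 2615935/36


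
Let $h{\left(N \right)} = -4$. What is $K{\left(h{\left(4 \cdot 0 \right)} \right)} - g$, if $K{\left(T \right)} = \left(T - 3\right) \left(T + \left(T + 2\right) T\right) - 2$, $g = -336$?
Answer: $306$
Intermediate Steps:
$K{\left(T \right)} = -2 + \left(-3 + T\right) \left(T + T \left(2 + T\right)\right)$ ($K{\left(T \right)} = \left(-3 + T\right) \left(T + \left(2 + T\right) T\right) - 2 = \left(-3 + T\right) \left(T + T \left(2 + T\right)\right) - 2 = -2 + \left(-3 + T\right) \left(T + T \left(2 + T\right)\right)$)
$K{\left(h{\left(4 \cdot 0 \right)} \right)} - g = \left(-2 + \left(-4\right)^{3} - -36\right) - -336 = \left(-2 - 64 + 36\right) + 336 = -30 + 336 = 306$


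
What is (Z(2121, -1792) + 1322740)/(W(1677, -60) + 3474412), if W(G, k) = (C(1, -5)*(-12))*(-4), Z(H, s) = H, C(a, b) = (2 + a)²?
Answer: 1324861/3474844 ≈ 0.38127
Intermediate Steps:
W(G, k) = 432 (W(G, k) = ((2 + 1)²*(-12))*(-4) = (3²*(-12))*(-4) = (9*(-12))*(-4) = -108*(-4) = 432)
(Z(2121, -1792) + 1322740)/(W(1677, -60) + 3474412) = (2121 + 1322740)/(432 + 3474412) = 1324861/3474844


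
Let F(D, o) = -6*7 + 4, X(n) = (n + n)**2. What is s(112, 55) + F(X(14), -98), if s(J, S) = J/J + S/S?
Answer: -36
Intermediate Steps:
s(J, S) = 2 (s(J, S) = 1 + 1 = 2)
X(n) = 4*n**2 (X(n) = (2*n)**2 = 4*n**2)
F(D, o) = -38 (F(D, o) = -42 + 4 = -38)
s(112, 55) + F(X(14), -98) = 2 - 38 = -36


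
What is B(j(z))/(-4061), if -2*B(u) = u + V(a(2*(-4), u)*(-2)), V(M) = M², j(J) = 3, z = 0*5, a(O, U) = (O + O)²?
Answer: 262147/8122 ≈ 32.276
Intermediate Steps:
a(O, U) = 4*O² (a(O, U) = (2*O)² = 4*O²)
z = 0
B(u) = -131072 - u/2 (B(u) = -(u + ((4*(2*(-4))²)*(-2))²)/2 = -(u + ((4*(-8)²)*(-2))²)/2 = -(u + ((4*64)*(-2))²)/2 = -(u + (256*(-2))²)/2 = -(u + (-512)²)/2 = -(u + 262144)/2 = -(262144 + u)/2 = -131072 - u/2)
B(j(z))/(-4061) = (-131072 - ½*3)/(-4061) = (-131072 - 3/2)*(-1/4061) = -262147/2*(-1/4061) = 262147/8122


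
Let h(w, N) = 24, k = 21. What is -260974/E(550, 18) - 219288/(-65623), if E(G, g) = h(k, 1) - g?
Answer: -8562290537/196869 ≈ -43492.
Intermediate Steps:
E(G, g) = 24 - g
-260974/E(550, 18) - 219288/(-65623) = -260974/(24 - 1*18) - 219288/(-65623) = -260974/(24 - 18) - 219288*(-1/65623) = -260974/6 + 219288/65623 = -260974*1/6 + 219288/65623 = -130487/3 + 219288/65623 = -8562290537/196869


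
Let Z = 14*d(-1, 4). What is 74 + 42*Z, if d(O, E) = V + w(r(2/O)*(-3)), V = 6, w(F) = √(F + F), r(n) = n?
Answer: 3602 + 1176*√3 ≈ 5638.9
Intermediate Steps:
w(F) = √2*√F (w(F) = √(2*F) = √2*√F)
d(O, E) = 6 + 2*√3*√(-1/O) (d(O, E) = 6 + √2*√((2/O)*(-3)) = 6 + √2*√(-6/O) = 6 + √2*(√6*√(-1/O)) = 6 + 2*√3*√(-1/O))
Z = 84 + 28*√3 (Z = 14*(6 + 2*√3*√(-1/(-1))) = 14*(6 + 2*√3*√(-1*(-1))) = 14*(6 + 2*√3*√1) = 14*(6 + 2*√3*1) = 14*(6 + 2*√3) = 84 + 28*√3 ≈ 132.50)
74 + 42*Z = 74 + 42*(84 + 28*√3) = 74 + (3528 + 1176*√3) = 3602 + 1176*√3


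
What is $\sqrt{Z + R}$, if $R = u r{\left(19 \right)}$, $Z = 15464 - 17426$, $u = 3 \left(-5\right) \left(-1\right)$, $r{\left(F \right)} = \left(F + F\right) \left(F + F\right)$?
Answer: $7 \sqrt{402} \approx 140.35$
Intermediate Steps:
$r{\left(F \right)} = 4 F^{2}$ ($r{\left(F \right)} = 2 F 2 F = 4 F^{2}$)
$u = 15$ ($u = \left(-15\right) \left(-1\right) = 15$)
$Z = -1962$
$R = 21660$ ($R = 15 \cdot 4 \cdot 19^{2} = 15 \cdot 4 \cdot 361 = 15 \cdot 1444 = 21660$)
$\sqrt{Z + R} = \sqrt{-1962 + 21660} = \sqrt{19698} = 7 \sqrt{402}$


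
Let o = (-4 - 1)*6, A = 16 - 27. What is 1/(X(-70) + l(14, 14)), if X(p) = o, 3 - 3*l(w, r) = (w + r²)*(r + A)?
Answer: -1/239 ≈ -0.0041841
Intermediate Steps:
A = -11
o = -30 (o = -5*6 = -30)
l(w, r) = 1 - (-11 + r)*(w + r²)/3 (l(w, r) = 1 - (w + r²)*(r - 11)/3 = 1 - (w + r²)*(-11 + r)/3 = 1 - (-11 + r)*(w + r²)/3)
X(p) = -30
1/(X(-70) + l(14, 14)) = 1/(-30 + (1 - ⅓*14³ + (11/3)*14 + (11/3)*14² - ⅓*14*14)) = 1/(-30 + (1 - ⅓*2744 + 154/3 + (11/3)*196 - 196/3)) = 1/(-30 + (1 - 2744/3 + 154/3 + 2156/3 - 196/3)) = 1/(-30 - 209) = 1/(-239) = -1/239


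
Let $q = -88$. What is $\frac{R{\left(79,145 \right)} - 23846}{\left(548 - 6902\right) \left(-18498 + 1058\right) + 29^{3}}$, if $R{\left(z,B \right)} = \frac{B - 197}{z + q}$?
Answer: $- \frac{214562}{997543341} \approx -0.00021509$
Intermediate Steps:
$R{\left(z,B \right)} = \frac{-197 + B}{-88 + z}$ ($R{\left(z,B \right)} = \frac{B - 197}{z - 88} = \frac{-197 + B}{-88 + z}$)
$\frac{R{\left(79,145 \right)} - 23846}{\left(548 - 6902\right) \left(-18498 + 1058\right) + 29^{3}} = \frac{\frac{-197 + 145}{-88 + 79} - 23846}{\left(548 - 6902\right) \left(-18498 + 1058\right) + 29^{3}} = \frac{\frac{1}{-9} \left(-52\right) - 23846}{\left(-6354\right) \left(-17440\right) + 24389} = \frac{\left(- \frac{1}{9}\right) \left(-52\right) - 23846}{110813760 + 24389} = \frac{\frac{52}{9} - 23846}{110838149} = \left(- \frac{214562}{9}\right) \frac{1}{110838149} = - \frac{214562}{997543341}$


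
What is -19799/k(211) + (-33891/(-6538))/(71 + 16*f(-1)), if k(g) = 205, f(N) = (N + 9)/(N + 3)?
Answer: -1164549581/12062610 ≈ -96.542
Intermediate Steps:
f(N) = (9 + N)/(3 + N)
-19799/k(211) + (-33891/(-6538))/(71 + 16*f(-1)) = -19799/205 + (-33891/(-6538))/(71 + 16*((9 - 1)/(3 - 1))) = -19799*1/205 + (-33891*(-1/6538))/(71 + 16*(8/2)) = -19799/205 + 33891/(6538*(71 + 16*((½)*8))) = -19799/205 + 33891/(6538*(71 + 16*4)) = -19799/205 + 33891/(6538*(71 + 64)) = -19799/205 + (33891/6538)/135 = -19799/205 + (33891/6538)*(1/135) = -19799/205 + 11297/294210 = -1164549581/12062610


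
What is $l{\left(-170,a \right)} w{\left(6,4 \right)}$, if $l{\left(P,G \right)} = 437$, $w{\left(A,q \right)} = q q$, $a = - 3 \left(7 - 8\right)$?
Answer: $6992$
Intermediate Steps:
$a = 3$ ($a = \left(-3\right) \left(-1\right) = 3$)
$w{\left(A,q \right)} = q^{2}$
$l{\left(-170,a \right)} w{\left(6,4 \right)} = 437 \cdot 4^{2} = 437 \cdot 16 = 6992$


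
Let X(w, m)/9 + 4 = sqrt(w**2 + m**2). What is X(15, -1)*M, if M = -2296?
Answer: 82656 - 20664*sqrt(226) ≈ -2.2799e+5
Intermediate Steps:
X(w, m) = -36 + 9*sqrt(m**2 + w**2) (X(w, m) = -36 + 9*sqrt(w**2 + m**2) = -36 + 9*sqrt(m**2 + w**2))
X(15, -1)*M = (-36 + 9*sqrt((-1)**2 + 15**2))*(-2296) = (-36 + 9*sqrt(1 + 225))*(-2296) = (-36 + 9*sqrt(226))*(-2296) = 82656 - 20664*sqrt(226)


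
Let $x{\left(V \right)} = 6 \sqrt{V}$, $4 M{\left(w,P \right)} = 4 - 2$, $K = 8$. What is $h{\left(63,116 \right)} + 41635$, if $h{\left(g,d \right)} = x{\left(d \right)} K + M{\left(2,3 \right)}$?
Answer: $\frac{83271}{2} + 96 \sqrt{29} \approx 42153.0$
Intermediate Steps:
$M{\left(w,P \right)} = \frac{1}{2}$ ($M{\left(w,P \right)} = \frac{4 - 2}{4} = \frac{1}{4} \cdot 2 = \frac{1}{2}$)
$h{\left(g,d \right)} = \frac{1}{2} + 48 \sqrt{d}$ ($h{\left(g,d \right)} = 6 \sqrt{d} 8 + \frac{1}{2} = 48 \sqrt{d} + \frac{1}{2} = \frac{1}{2} + 48 \sqrt{d}$)
$h{\left(63,116 \right)} + 41635 = \left(\frac{1}{2} + 48 \sqrt{116}\right) + 41635 = \left(\frac{1}{2} + 48 \cdot 2 \sqrt{29}\right) + 41635 = \left(\frac{1}{2} + 96 \sqrt{29}\right) + 41635 = \frac{83271}{2} + 96 \sqrt{29}$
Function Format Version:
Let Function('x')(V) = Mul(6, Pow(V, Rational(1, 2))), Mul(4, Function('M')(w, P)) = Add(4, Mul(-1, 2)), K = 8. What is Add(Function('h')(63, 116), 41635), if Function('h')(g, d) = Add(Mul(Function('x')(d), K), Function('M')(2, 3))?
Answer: Add(Rational(83271, 2), Mul(96, Pow(29, Rational(1, 2)))) ≈ 42153.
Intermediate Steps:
Function('M')(w, P) = Rational(1, 2) (Function('M')(w, P) = Mul(Rational(1, 4), Add(4, Mul(-1, 2))) = Mul(Rational(1, 4), Add(4, -2)) = Mul(Rational(1, 4), 2) = Rational(1, 2))
Function('h')(g, d) = Add(Rational(1, 2), Mul(48, Pow(d, Rational(1, 2)))) (Function('h')(g, d) = Add(Mul(Mul(6, Pow(d, Rational(1, 2))), 8), Rational(1, 2)) = Add(Mul(48, Pow(d, Rational(1, 2))), Rational(1, 2)) = Add(Rational(1, 2), Mul(48, Pow(d, Rational(1, 2)))))
Add(Function('h')(63, 116), 41635) = Add(Add(Rational(1, 2), Mul(48, Pow(116, Rational(1, 2)))), 41635) = Add(Add(Rational(1, 2), Mul(48, Mul(2, Pow(29, Rational(1, 2))))), 41635) = Add(Add(Rational(1, 2), Mul(96, Pow(29, Rational(1, 2)))), 41635) = Add(Rational(83271, 2), Mul(96, Pow(29, Rational(1, 2))))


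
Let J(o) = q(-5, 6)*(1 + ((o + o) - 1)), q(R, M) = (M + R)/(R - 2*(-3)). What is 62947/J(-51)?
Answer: -62947/102 ≈ -617.13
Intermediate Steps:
q(R, M) = (M + R)/(6 + R) (q(R, M) = (M + R)/(R + 6) = (M + R)/(6 + R))
J(o) = 2*o (J(o) = ((6 - 5)/(6 - 5))*(1 + ((o + o) - 1)) = (1/1)*(1 + (2*o - 1)) = (1*1)*(1 + (-1 + 2*o)) = 1*(2*o) = 2*o)
62947/J(-51) = 62947/((2*(-51))) = 62947/(-102) = 62947*(-1/102) = -62947/102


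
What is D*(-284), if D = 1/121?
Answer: -284/121 ≈ -2.3471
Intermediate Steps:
D = 1/121 ≈ 0.0082645
D*(-284) = (1/121)*(-284) = -284/121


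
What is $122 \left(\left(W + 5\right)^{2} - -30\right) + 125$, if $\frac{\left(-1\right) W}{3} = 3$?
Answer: $5737$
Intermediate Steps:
$W = -9$ ($W = \left(-3\right) 3 = -9$)
$122 \left(\left(W + 5\right)^{2} - -30\right) + 125 = 122 \left(\left(-9 + 5\right)^{2} - -30\right) + 125 = 122 \left(\left(-4\right)^{2} + 30\right) + 125 = 122 \left(16 + 30\right) + 125 = 122 \cdot 46 + 125 = 5612 + 125 = 5737$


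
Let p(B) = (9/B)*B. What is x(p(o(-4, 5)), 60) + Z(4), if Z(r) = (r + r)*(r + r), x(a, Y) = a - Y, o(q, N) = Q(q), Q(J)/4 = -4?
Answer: 13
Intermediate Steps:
Q(J) = -16 (Q(J) = 4*(-4) = -16)
o(q, N) = -16
p(B) = 9
Z(r) = 4*r² (Z(r) = (2*r)*(2*r) = 4*r²)
x(p(o(-4, 5)), 60) + Z(4) = (9 - 1*60) + 4*4² = (9 - 60) + 4*16 = -51 + 64 = 13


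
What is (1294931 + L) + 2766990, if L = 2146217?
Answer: 6208138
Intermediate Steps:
(1294931 + L) + 2766990 = (1294931 + 2146217) + 2766990 = 3441148 + 2766990 = 6208138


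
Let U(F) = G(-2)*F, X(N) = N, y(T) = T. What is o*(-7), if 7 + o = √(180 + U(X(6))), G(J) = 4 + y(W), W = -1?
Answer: 49 - 21*√22 ≈ -49.499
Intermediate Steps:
G(J) = 3 (G(J) = 4 - 1 = 3)
U(F) = 3*F
o = -7 + 3*√22 (o = -7 + √(180 + 3*6) = -7 + √(180 + 18) = -7 + √198 = -7 + 3*√22 ≈ 7.0712)
o*(-7) = (-7 + 3*√22)*(-7) = 49 - 21*√22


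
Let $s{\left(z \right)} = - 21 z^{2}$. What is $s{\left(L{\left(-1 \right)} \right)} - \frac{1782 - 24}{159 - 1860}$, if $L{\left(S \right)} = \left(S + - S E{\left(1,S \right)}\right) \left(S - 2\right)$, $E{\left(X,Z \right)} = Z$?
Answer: $- \frac{428066}{567} \approx -754.97$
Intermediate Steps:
$L{\left(S \right)} = \left(-2 + S\right) \left(S - S^{2}\right)$ ($L{\left(S \right)} = \left(S + - S S\right) \left(S - 2\right) = \left(S - S^{2}\right) \left(-2 + S\right) = \left(-2 + S\right) \left(S - S^{2}\right)$)
$s{\left(L{\left(-1 \right)} \right)} - \frac{1782 - 24}{159 - 1860} = - 21 \left(- (-2 - \left(-1\right)^{2} + 3 \left(-1\right))\right)^{2} - \frac{1782 - 24}{159 - 1860} = - 21 \left(- (-2 - 1 - 3)\right)^{2} - \frac{1758}{-1701} = - 21 \left(- (-2 - 1 - 3)\right)^{2} - 1758 \left(- \frac{1}{1701}\right) = - 21 \left(\left(-1\right) \left(-6\right)\right)^{2} - - \frac{586}{567} = - 21 \cdot 6^{2} + \frac{586}{567} = \left(-21\right) 36 + \frac{586}{567} = -756 + \frac{586}{567} = - \frac{428066}{567}$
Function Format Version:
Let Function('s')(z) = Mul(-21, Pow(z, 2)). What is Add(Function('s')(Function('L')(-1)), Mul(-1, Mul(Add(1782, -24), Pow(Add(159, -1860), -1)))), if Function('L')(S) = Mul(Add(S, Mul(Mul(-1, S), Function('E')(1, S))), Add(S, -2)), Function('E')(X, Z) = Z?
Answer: Rational(-428066, 567) ≈ -754.97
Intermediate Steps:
Function('L')(S) = Mul(Add(-2, S), Add(S, Mul(-1, Pow(S, 2)))) (Function('L')(S) = Mul(Add(S, Mul(Mul(-1, S), S)), Add(S, -2)) = Mul(Add(S, Mul(-1, Pow(S, 2))), Add(-2, S)) = Mul(Add(-2, S), Add(S, Mul(-1, Pow(S, 2)))))
Add(Function('s')(Function('L')(-1)), Mul(-1, Mul(Add(1782, -24), Pow(Add(159, -1860), -1)))) = Add(Mul(-21, Pow(Mul(-1, Add(-2, Mul(-1, Pow(-1, 2)), Mul(3, -1))), 2)), Mul(-1, Mul(Add(1782, -24), Pow(Add(159, -1860), -1)))) = Add(Mul(-21, Pow(Mul(-1, Add(-2, Mul(-1, 1), -3)), 2)), Mul(-1, Mul(1758, Pow(-1701, -1)))) = Add(Mul(-21, Pow(Mul(-1, Add(-2, -1, -3)), 2)), Mul(-1, Mul(1758, Rational(-1, 1701)))) = Add(Mul(-21, Pow(Mul(-1, -6), 2)), Mul(-1, Rational(-586, 567))) = Add(Mul(-21, Pow(6, 2)), Rational(586, 567)) = Add(Mul(-21, 36), Rational(586, 567)) = Add(-756, Rational(586, 567)) = Rational(-428066, 567)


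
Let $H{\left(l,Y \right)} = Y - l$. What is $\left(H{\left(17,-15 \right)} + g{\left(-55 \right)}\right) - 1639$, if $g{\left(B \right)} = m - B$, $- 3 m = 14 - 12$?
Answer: $- \frac{4850}{3} \approx -1616.7$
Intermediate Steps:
$m = - \frac{2}{3}$ ($m = - \frac{14 - 12}{3} = \left(- \frac{1}{3}\right) 2 = - \frac{2}{3} \approx -0.66667$)
$g{\left(B \right)} = - \frac{2}{3} - B$
$\left(H{\left(17,-15 \right)} + g{\left(-55 \right)}\right) - 1639 = \left(\left(-15 - 17\right) - - \frac{163}{3}\right) - 1639 = \left(\left(-15 - 17\right) + \left(- \frac{2}{3} + 55\right)\right) - 1639 = \left(-32 + \frac{163}{3}\right) - 1639 = \frac{67}{3} - 1639 = - \frac{4850}{3}$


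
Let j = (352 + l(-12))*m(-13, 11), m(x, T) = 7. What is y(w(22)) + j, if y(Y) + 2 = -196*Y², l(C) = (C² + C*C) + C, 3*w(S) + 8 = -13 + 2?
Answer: -31210/9 ≈ -3467.8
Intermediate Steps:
w(S) = -19/3 (w(S) = -8/3 + (-13 + 2)/3 = -8/3 + (⅓)*(-11) = -8/3 - 11/3 = -19/3)
l(C) = C + 2*C² (l(C) = (C² + C²) + C = 2*C² + C = C + 2*C²)
y(Y) = -2 - 196*Y²
j = 4396 (j = (352 - 12*(1 + 2*(-12)))*7 = (352 - 12*(1 - 24))*7 = (352 - 12*(-23))*7 = (352 + 276)*7 = 628*7 = 4396)
y(w(22)) + j = (-2 - 196*(-19/3)²) + 4396 = (-2 - 196*361/9) + 4396 = (-2 - 70756/9) + 4396 = -70774/9 + 4396 = -31210/9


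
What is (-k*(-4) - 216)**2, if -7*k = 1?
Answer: 2298256/49 ≈ 46903.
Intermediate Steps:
k = -1/7 (k = -1/7*1 = -1/7 ≈ -0.14286)
(-k*(-4) - 216)**2 = (-1*(-1/7)*(-4) - 216)**2 = ((1/7)*(-4) - 216)**2 = (-4/7 - 216)**2 = (-1516/7)**2 = 2298256/49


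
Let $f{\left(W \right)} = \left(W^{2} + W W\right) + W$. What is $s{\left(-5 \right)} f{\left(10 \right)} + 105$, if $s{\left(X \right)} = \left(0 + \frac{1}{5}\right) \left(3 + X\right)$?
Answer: $21$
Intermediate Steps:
$f{\left(W \right)} = W + 2 W^{2}$ ($f{\left(W \right)} = \left(W^{2} + W^{2}\right) + W = 2 W^{2} + W = W + 2 W^{2}$)
$s{\left(X \right)} = \frac{3}{5} + \frac{X}{5}$ ($s{\left(X \right)} = \left(0 + \frac{1}{5}\right) \left(3 + X\right) = \frac{3 + X}{5} = \frac{3}{5} + \frac{X}{5}$)
$s{\left(-5 \right)} f{\left(10 \right)} + 105 = \left(\frac{3}{5} + \frac{1}{5} \left(-5\right)\right) 10 \left(1 + 2 \cdot 10\right) + 105 = \left(\frac{3}{5} - 1\right) 10 \left(1 + 20\right) + 105 = - \frac{2 \cdot 10 \cdot 21}{5} + 105 = \left(- \frac{2}{5}\right) 210 + 105 = -84 + 105 = 21$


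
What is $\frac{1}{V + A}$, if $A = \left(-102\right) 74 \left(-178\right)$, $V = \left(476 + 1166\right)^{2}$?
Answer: $\frac{1}{4039708} \approx 2.4754 \cdot 10^{-7}$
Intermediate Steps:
$V = 2696164$ ($V = 1642^{2} = 2696164$)
$A = 1343544$ ($A = \left(-7548\right) \left(-178\right) = 1343544$)
$\frac{1}{V + A} = \frac{1}{2696164 + 1343544} = \frac{1}{4039708}$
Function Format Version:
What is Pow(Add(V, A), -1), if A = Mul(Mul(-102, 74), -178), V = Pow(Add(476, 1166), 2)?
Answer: Rational(1, 4039708) ≈ 2.4754e-7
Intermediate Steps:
V = 2696164 (V = Pow(1642, 2) = 2696164)
A = 1343544 (A = Mul(-7548, -178) = 1343544)
Pow(Add(V, A), -1) = Pow(Add(2696164, 1343544), -1) = Pow(4039708, -1) = Rational(1, 4039708)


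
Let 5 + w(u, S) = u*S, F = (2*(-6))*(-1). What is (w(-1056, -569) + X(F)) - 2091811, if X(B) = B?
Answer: -1490940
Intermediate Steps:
F = 12 (F = -12*(-1) = 12)
w(u, S) = -5 + S*u (w(u, S) = -5 + u*S = -5 + S*u)
(w(-1056, -569) + X(F)) - 2091811 = ((-5 - 569*(-1056)) + 12) - 2091811 = ((-5 + 600864) + 12) - 2091811 = (600859 + 12) - 2091811 = 600871 - 2091811 = -1490940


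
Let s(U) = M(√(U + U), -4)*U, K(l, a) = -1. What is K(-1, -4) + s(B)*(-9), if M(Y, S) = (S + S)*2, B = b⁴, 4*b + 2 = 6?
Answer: 143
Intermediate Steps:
b = 1 (b = -½ + (¼)*6 = -½ + 3/2 = 1)
B = 1 (B = 1⁴ = 1)
M(Y, S) = 4*S (M(Y, S) = (2*S)*2 = 4*S)
s(U) = -16*U (s(U) = (4*(-4))*U = -16*U)
K(-1, -4) + s(B)*(-9) = -1 - 16*1*(-9) = -1 - 16*(-9) = -1 + 144 = 143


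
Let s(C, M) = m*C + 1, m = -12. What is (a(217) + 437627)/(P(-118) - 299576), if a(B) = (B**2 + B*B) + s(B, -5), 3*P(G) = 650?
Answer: -793803/449039 ≈ -1.7678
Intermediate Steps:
s(C, M) = 1 - 12*C (s(C, M) = -12*C + 1 = 1 - 12*C)
P(G) = 650/3 (P(G) = (1/3)*650 = 650/3)
a(B) = 1 - 12*B + 2*B**2 (a(B) = (B**2 + B*B) + (1 - 12*B) = (B**2 + B**2) + (1 - 12*B) = 2*B**2 + (1 - 12*B) = 1 - 12*B + 2*B**2)
(a(217) + 437627)/(P(-118) - 299576) = ((1 - 12*217 + 2*217**2) + 437627)/(650/3 - 299576) = ((1 - 2604 + 2*47089) + 437627)/(-898078/3) = ((1 - 2604 + 94178) + 437627)*(-3/898078) = (91575 + 437627)*(-3/898078) = 529202*(-3/898078) = -793803/449039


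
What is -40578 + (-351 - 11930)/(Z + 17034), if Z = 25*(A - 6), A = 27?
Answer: -712521383/17559 ≈ -40579.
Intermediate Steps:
Z = 525 (Z = 25*(27 - 6) = 25*21 = 525)
-40578 + (-351 - 11930)/(Z + 17034) = -40578 + (-351 - 11930)/(525 + 17034) = -40578 - 12281/17559 = -712521383/17559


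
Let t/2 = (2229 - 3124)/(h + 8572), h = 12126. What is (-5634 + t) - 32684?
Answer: -396553877/10349 ≈ -38318.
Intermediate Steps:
t = -895/10349 (t = 2*((2229 - 3124)/(12126 + 8572)) = 2*(-895/20698) = -895/10349 ≈ -0.086482)
(-5634 + t) - 32684 = (-5634 - 895/10349) - 32684 = -58307161/10349 - 32684 = -396553877/10349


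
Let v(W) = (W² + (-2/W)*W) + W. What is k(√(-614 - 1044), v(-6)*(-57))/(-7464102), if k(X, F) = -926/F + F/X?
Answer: -463/5956353396 - 133*I*√1658/1031290093 ≈ -7.7732e-8 - 5.2513e-6*I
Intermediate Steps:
v(W) = -2 + W + W² (v(W) = (W² - 2) + W = (-2 + W²) + W = -2 + W + W²)
k(√(-614 - 1044), v(-6)*(-57))/(-7464102) = (-926*(-1/(57*(-2 - 6 + (-6)²))) + ((-2 - 6 + (-6)²)*(-57))/(√(-614 - 1044)))/(-7464102) = (-926*(-1/(57*(-2 - 6 + 36))) + ((-2 - 6 + 36)*(-57))/(√(-1658)))*(-1/7464102) = (-926/(28*(-57)) + (28*(-57))/((I*√1658)))*(-1/7464102) = (-926/(-1596) - (-798)*I*√1658/829)*(-1/7464102) = (-926*(-1/1596) + 798*I*√1658/829)*(-1/7464102) = (463/798 + 798*I*√1658/829)*(-1/7464102) = -463/5956353396 - 133*I*√1658/1031290093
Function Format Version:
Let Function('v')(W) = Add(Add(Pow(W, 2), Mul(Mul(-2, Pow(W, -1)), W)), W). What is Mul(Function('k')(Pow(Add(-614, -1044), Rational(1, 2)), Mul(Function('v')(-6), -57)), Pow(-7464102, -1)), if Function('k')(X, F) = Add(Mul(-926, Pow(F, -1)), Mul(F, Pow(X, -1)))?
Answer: Add(Rational(-463, 5956353396), Mul(Rational(-133, 1031290093), I, Pow(1658, Rational(1, 2)))) ≈ Add(-7.7732e-8, Mul(-5.2513e-6, I))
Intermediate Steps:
Function('v')(W) = Add(-2, W, Pow(W, 2)) (Function('v')(W) = Add(Add(Pow(W, 2), -2), W) = Add(Add(-2, Pow(W, 2)), W) = Add(-2, W, Pow(W, 2)))
Mul(Function('k')(Pow(Add(-614, -1044), Rational(1, 2)), Mul(Function('v')(-6), -57)), Pow(-7464102, -1)) = Mul(Add(Mul(-926, Pow(Mul(Add(-2, -6, Pow(-6, 2)), -57), -1)), Mul(Mul(Add(-2, -6, Pow(-6, 2)), -57), Pow(Pow(Add(-614, -1044), Rational(1, 2)), -1))), Pow(-7464102, -1)) = Mul(Add(Mul(-926, Pow(Mul(Add(-2, -6, 36), -57), -1)), Mul(Mul(Add(-2, -6, 36), -57), Pow(Pow(-1658, Rational(1, 2)), -1))), Rational(-1, 7464102)) = Mul(Add(Mul(-926, Pow(Mul(28, -57), -1)), Mul(Mul(28, -57), Pow(Mul(I, Pow(1658, Rational(1, 2))), -1))), Rational(-1, 7464102)) = Mul(Add(Mul(-926, Pow(-1596, -1)), Mul(-1596, Mul(Rational(-1, 1658), I, Pow(1658, Rational(1, 2))))), Rational(-1, 7464102)) = Mul(Add(Mul(-926, Rational(-1, 1596)), Mul(Rational(798, 829), I, Pow(1658, Rational(1, 2)))), Rational(-1, 7464102)) = Mul(Add(Rational(463, 798), Mul(Rational(798, 829), I, Pow(1658, Rational(1, 2)))), Rational(-1, 7464102)) = Add(Rational(-463, 5956353396), Mul(Rational(-133, 1031290093), I, Pow(1658, Rational(1, 2))))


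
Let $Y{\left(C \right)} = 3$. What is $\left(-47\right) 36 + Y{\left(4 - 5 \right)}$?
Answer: $-1689$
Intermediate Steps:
$\left(-47\right) 36 + Y{\left(4 - 5 \right)} = \left(-47\right) 36 + 3 = -1692 + 3 = -1689$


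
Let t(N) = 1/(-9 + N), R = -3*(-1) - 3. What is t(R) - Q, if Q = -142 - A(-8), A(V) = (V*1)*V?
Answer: 1853/9 ≈ 205.89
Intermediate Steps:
A(V) = V² (A(V) = V*V = V²)
R = 0 (R = 3 - 3 = 0)
Q = -206 (Q = -142 - 1*(-8)² = -142 - 1*64 = -142 - 64 = -206)
t(R) - Q = 1/(-9 + 0) - 1*(-206) = 1/(-9) + 206 = -⅑ + 206 = 1853/9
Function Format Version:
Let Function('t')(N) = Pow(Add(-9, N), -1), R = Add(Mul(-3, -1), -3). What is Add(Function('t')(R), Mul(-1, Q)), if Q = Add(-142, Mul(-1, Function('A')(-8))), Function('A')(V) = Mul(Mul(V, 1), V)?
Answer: Rational(1853, 9) ≈ 205.89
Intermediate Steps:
Function('A')(V) = Pow(V, 2) (Function('A')(V) = Mul(V, V) = Pow(V, 2))
R = 0 (R = Add(3, -3) = 0)
Q = -206 (Q = Add(-142, Mul(-1, Pow(-8, 2))) = Add(-142, Mul(-1, 64)) = Add(-142, -64) = -206)
Add(Function('t')(R), Mul(-1, Q)) = Add(Pow(Add(-9, 0), -1), Mul(-1, -206)) = Add(Pow(-9, -1), 206) = Add(Rational(-1, 9), 206) = Rational(1853, 9)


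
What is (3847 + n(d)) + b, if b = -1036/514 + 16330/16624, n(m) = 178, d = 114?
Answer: 8595933389/2136184 ≈ 4024.0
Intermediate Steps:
b = -2207211/2136184 (b = -1036*1/514 + 16330*(1/16624) = -518/257 + 8165/8312 = -2207211/2136184 ≈ -1.0332)
(3847 + n(d)) + b = (3847 + 178) - 2207211/2136184 = 4025 - 2207211/2136184 = 8595933389/2136184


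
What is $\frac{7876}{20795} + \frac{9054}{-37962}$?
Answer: $\frac{6150599}{43856655} \approx 0.14024$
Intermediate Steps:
$\frac{7876}{20795} + \frac{9054}{-37962} = 7876 \cdot \frac{1}{20795} + 9054 \left(- \frac{1}{37962}\right) = \frac{7876}{20795} - \frac{503}{2109} = \frac{6150599}{43856655}$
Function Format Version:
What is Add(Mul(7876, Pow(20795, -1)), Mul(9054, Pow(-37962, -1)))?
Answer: Rational(6150599, 43856655) ≈ 0.14024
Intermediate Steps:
Add(Mul(7876, Pow(20795, -1)), Mul(9054, Pow(-37962, -1))) = Add(Mul(7876, Rational(1, 20795)), Mul(9054, Rational(-1, 37962))) = Add(Rational(7876, 20795), Rational(-503, 2109)) = Rational(6150599, 43856655)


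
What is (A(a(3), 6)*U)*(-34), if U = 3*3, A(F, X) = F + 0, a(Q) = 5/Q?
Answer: -510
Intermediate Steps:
A(F, X) = F
U = 9
(A(a(3), 6)*U)*(-34) = ((5/3)*9)*(-34) = 15*(-34) = -510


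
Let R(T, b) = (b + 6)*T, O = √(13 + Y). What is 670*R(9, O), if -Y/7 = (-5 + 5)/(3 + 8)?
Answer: 36180 + 6030*√13 ≈ 57922.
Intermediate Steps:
Y = 0 (Y = -7*(-5 + 5)/(3 + 8) = -0/11 = -7*0 = 0)
O = √13 (O = √(13 + 0) = √13 ≈ 3.6056)
R(T, b) = T*(6 + b) (R(T, b) = (6 + b)*T = T*(6 + b))
670*R(9, O) = 670*(9*(6 + √13)) = 670*(54 + 9*√13) = 36180 + 6030*√13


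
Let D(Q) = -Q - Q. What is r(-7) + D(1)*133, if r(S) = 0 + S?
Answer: -273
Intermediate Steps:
r(S) = S
D(Q) = -2*Q
r(-7) + D(1)*133 = -7 - 2*1*133 = -7 - 2*133 = -7 - 266 = -273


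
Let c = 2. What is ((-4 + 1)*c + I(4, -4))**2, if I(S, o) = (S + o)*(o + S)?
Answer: 36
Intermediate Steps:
I(S, o) = (S + o)**2 (I(S, o) = (S + o)*(S + o) = (S + o)**2)
((-4 + 1)*c + I(4, -4))**2 = ((-4 + 1)*2 + (4 - 4)**2)**2 = (-3*2 + 0**2)**2 = (-6 + 0)**2 = (-6)**2 = 36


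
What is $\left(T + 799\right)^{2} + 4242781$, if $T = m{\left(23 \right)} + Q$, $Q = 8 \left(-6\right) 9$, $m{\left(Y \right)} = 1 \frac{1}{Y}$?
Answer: $\frac{2315698513}{529} \approx 4.3775 \cdot 10^{6}$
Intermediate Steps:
$m{\left(Y \right)} = \frac{1}{Y}$
$Q = -432$ ($Q = \left(-48\right) 9 = -432$)
$T = - \frac{9935}{23}$ ($T = \frac{1}{23} - 432 = - \frac{9935}{23} \approx -431.96$)
$\left(T + 799\right)^{2} + 4242781 = \left(- \frac{9935}{23} + 799\right)^{2} + 4242781 = \left(\frac{8442}{23}\right)^{2} + 4242781 = \frac{71267364}{529} + 4242781 = \frac{2315698513}{529}$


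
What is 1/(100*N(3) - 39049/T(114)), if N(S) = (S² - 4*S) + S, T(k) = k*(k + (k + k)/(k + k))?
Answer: -13110/39049 ≈ -0.33573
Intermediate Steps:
T(k) = k*(1 + k) (T(k) = k*(k + (2*k)/((2*k))) = k*(k + (2*k)*(1/(2*k))) = k*(k + 1) = k*(1 + k))
N(S) = S² - 3*S
1/(100*N(3) - 39049/T(114)) = 1/(100*(3*(-3 + 3)) - 39049*1/(114*(1 + 114))) = 1/(100*(3*0) - 39049/(114*115)) = 1/(100*0 - 39049/13110) = 1/(0 - 39049*1/13110) = 1/(0 - 39049/13110) = 1/(-39049/13110) = -13110/39049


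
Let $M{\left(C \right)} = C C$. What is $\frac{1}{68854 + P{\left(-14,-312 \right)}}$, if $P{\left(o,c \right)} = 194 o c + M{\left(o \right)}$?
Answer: $\frac{1}{916442} \approx 1.0912 \cdot 10^{-6}$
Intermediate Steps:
$M{\left(C \right)} = C^{2}$
$P{\left(o,c \right)} = o^{2} + 194 c o$ ($P{\left(o,c \right)} = 194 o c + o^{2} = 194 c o + o^{2} = o^{2} + 194 c o$)
$\frac{1}{68854 + P{\left(-14,-312 \right)}} = \frac{1}{68854 - 14 \left(-14 + 194 \left(-312\right)\right)} = \frac{1}{68854 - 14 \left(-14 - 60528\right)} = \frac{1}{68854 - -847588} = \frac{1}{68854 + 847588} = \frac{1}{916442}$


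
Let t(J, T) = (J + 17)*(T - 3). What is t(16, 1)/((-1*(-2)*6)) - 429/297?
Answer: -125/18 ≈ -6.9444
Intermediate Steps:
t(J, T) = (-3 + T)*(17 + J) (t(J, T) = (17 + J)*(-3 + T) = (-3 + T)*(17 + J))
t(16, 1)/((-1*(-2)*6)) - 429/297 = (-51 - 3*16 + 17*1 + 16*1)/((-1*(-2)*6)) - 429/297 = (-51 - 48 + 17 + 16)/((2*6)) - 429*1/297 = -66/12 - 13/9 = -66*1/12 - 13/9 = -11/2 - 13/9 = -125/18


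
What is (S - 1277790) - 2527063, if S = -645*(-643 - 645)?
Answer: -2974093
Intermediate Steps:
S = 830760 (S = -645*(-1288) = 830760)
(S - 1277790) - 2527063 = (830760 - 1277790) - 2527063 = -447030 - 2527063 = -2974093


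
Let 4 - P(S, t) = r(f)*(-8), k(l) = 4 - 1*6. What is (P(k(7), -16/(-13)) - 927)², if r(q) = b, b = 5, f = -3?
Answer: 779689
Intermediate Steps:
k(l) = -2 (k(l) = 4 - 6 = -2)
r(q) = 5
P(S, t) = 44 (P(S, t) = 4 - 5*(-8) = 4 - 1*(-40) = 4 + 40 = 44)
(P(k(7), -16/(-13)) - 927)² = (44 - 927)² = (-883)² = 779689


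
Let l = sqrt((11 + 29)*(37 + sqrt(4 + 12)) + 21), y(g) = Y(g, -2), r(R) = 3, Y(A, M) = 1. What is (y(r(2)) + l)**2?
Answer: (1 + sqrt(1661))**2 ≈ 1743.5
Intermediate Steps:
y(g) = 1
l = sqrt(1661) (l = sqrt(40*(37 + sqrt(16)) + 21) = sqrt(40*(37 + 4) + 21) = sqrt(40*41 + 21) = sqrt(1640 + 21) = sqrt(1661) ≈ 40.755)
(y(r(2)) + l)**2 = (1 + sqrt(1661))**2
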